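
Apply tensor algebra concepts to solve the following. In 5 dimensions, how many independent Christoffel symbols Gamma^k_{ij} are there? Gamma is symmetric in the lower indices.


Christoffel symbols Gamma^k_{ij} are symmetric in i,j, so there are d * d(d+1)/2 independent symbols.
d = 5
d(d+1)/2 = 5 * 6 / 2 = 15
Total = 5 * 15 = 75

75


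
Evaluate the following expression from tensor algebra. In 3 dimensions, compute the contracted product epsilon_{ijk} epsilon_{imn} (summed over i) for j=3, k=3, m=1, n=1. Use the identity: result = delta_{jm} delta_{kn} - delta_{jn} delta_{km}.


Using the identity: epsilon_{ijk} epsilon_{imn} = delta_{jm} delta_{kn} - delta_{jn} delta_{km}.
delta_{31} = 0
delta_{31} = 0
delta_{31} = 0
delta_{31} = 0
Result = 0 * 0 - 0 * 0 = 0 - 0 = 0

0


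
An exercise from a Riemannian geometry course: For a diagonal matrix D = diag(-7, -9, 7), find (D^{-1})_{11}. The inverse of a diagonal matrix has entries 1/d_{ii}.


For a diagonal matrix, the inverse has entries (D^{-1})_{ii} = 1/d_{ii}.
The diagonal entries are: d_{11} = -7, d_{22} = -9, d_{33} = 7
We need (D^{-1})_{11} = 1/d_{11} = 1/-7 = -1/7

-1/7


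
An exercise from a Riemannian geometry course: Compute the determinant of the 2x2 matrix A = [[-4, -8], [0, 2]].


For a 2x2 matrix [[a, b], [c, d]], det = a*d - b*c.
a = -4, b = -8, c = 0, d = 2
a*d = -4 * 2 = -8
b*c = -8 * 0 = 0
det = -8 - 0 = -8

-8


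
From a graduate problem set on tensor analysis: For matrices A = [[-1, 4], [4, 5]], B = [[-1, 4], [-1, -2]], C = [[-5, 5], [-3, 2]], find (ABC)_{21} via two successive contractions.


(ABC)_{21} = sum_m (AB)_{2m} C_{m1}. First compute row 2 of AB.
(AB)_{21} = 4*-1 + 5*-1 = -9
(AB)_{22} = 4*4 + 5*-2 = 6
Now contract with column 1 of C:
(AB)_{21} * C_{11} = -9 * -5 = 45
(AB)_{22} * C_{21} = 6 * -3 = -18
(ABC)_{21} = 45 + -18 = 27

27


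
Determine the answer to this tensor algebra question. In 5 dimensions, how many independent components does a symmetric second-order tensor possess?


A symmetric rank-2 tensor in d dimensions has d(d+1)/2 independent components.
d = 5
d(d+1)/2 = 5 * 6 / 2 = 30 / 2 = 15

15


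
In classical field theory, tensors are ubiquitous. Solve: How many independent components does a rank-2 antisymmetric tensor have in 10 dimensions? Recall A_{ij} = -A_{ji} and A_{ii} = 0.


An antisymmetric rank-2 tensor satisfies A_{ij} = -A_{ji}, so diagonal entries are zero.
The independent components are the upper-triangular entries: C(n, 2) = n(n-1)/2.
n = 10
C(10, 2) = 10 * 9 / 2 = 90 / 2 = 45

45


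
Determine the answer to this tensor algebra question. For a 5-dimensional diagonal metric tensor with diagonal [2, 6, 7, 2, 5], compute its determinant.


For a diagonal metric, the determinant is the product of diagonal entries.
Diagonal entries: 2, 6, 7, 2, 5
det(g) = 2 * 6 * 7 * 2 * 5 = 840

840


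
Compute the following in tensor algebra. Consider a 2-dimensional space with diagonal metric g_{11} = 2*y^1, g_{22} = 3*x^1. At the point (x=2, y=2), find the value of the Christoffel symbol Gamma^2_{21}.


For a diagonal metric, Gamma^k_{ij} = (1/2) g^{kk} (dg_{ik}/dx_j + dg_{jk}/dx_i - dg_{ij}/dx_k).
The metric is diagonal, so g_{ab} = 0 for a != b.
At the given point: g_{11} = 4, g_{22} = 6
g^{22} = 1/6
dg_{22}/dx_1 = dg_{22}/dx_1 = 3
dg_{12}/dx_2 = 0 (off-diagonal)
dg_{21}/dx_2 = 0 (off-diagonal)
Numerator = 3 + 0 - 0 = 3
Gamma^2_{21} = 3 / (2 * 6) = 1/4

1/4


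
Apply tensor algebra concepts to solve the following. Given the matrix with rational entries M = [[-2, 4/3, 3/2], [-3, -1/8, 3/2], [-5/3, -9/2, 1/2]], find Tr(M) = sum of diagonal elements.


The trace is the sum of diagonal entries.
Diagonal: M[1,1] = -2, M[2,2] = -1/8, M[3,3] = 1/2
Tr(M) = -2 + -1/8 + 1/2
Computing step by step:
After adding M[1,1]: -2
After adding M[2,2]: -17/8
After adding M[3,3]: -13/8
Tr(M) = -13/8

-13/8


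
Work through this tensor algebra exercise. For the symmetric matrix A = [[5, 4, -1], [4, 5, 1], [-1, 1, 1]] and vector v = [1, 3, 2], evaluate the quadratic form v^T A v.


First compute Av:
(Av)_1 = 5*1 + 4*3 + -1*2 = 15
(Av)_2 = 4*1 + 5*3 + 1*2 = 21
(Av)_3 = -1*1 + 1*3 + 1*2 = 4
Av = [15, 21, 4]
Then v^T (Av) = 1*15 + 3*21 + 2*4
= 15 + 63 + 8 = 86

86


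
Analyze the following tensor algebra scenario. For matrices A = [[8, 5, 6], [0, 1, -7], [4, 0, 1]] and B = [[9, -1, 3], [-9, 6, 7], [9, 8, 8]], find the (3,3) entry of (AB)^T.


(AB)^T_{ij} = (AB)_{ji} = sum_k A_{jk} B_{ki}.
For i=3, j=3 we need (AB)_{33}:
A_{31} * B_{13} = 4 * 3 = 12
A_{32} * B_{23} = 0 * 7 = 0
A_{33} * B_{33} = 1 * 8 = 8
Sum = 12 + 0 + 8 = 20

20


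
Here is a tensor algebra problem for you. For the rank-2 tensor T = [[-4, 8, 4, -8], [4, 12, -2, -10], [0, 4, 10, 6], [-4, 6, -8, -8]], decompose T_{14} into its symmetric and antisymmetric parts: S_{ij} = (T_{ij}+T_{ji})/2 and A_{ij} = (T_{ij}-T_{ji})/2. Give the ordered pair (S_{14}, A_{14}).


T_{14} = -8
T_{41} = -4
S_{14} = (-8 + -4)/2 = -12/2 = -6
A_{14} = (-8 - -4)/2 = -4/2 = -2
Check: S + A = -6 + -2 = -8 = T_{14}.

(-6, -2)


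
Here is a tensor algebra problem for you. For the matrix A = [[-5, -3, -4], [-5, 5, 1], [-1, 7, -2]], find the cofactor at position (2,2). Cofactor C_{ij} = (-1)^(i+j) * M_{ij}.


To find cofactor C_{22}, delete row 2 and column 2.
The resulting 2x2 submatrix is: [[-5, -4], [-1, -2]]
Minor M_{22} = -5*-2 - -4*-1
  = 10 - 4 = 6
Sign = (-1)^(2+2) = (-1)^4 = 1
Cofactor C_{22} = 1 * 6 = 6

6


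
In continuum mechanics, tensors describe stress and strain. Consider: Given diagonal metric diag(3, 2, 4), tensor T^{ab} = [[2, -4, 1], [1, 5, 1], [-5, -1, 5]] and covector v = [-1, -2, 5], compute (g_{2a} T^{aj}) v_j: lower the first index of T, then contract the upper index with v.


Step 1: lower the first index. For a diagonal metric, g_{ia} T^{aj} = g_{ii} T^{ij} (no sum on i).
g_{22} = 2
S_2{}^1 = 2 * T^{21} = 2 * 1 = 2
S_2{}^2 = 2 * T^{22} = 2 * 5 = 10
S_2{}^3 = 2 * T^{23} = 2 * 1 = 2
Step 2: contract S_2{}^j with v_j.
S_2{}^1 * v_1 = 2 * -1 = -2
S_2{}^2 * v_2 = 10 * -2 = -20
S_2{}^3 * v_3 = 2 * 5 = 10
Result = -2 + -20 + 10 = -12

-12


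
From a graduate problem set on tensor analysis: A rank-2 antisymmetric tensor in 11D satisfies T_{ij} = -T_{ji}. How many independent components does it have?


An antisymmetric rank-2 tensor satisfies A_{ij} = -A_{ji}, so diagonal entries are zero.
The independent components are the upper-triangular entries: C(n, 2) = n(n-1)/2.
n = 11
C(11, 2) = 11 * 10 / 2 = 110 / 2 = 55

55


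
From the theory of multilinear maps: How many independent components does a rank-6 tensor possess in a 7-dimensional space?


The number of components of a rank-r tensor in d dimensions is d^r.
Here d = 7 and r = 6.
7^6 = 117649

117649


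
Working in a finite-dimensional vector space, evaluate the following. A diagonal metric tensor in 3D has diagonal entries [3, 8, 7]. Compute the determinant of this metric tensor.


For a diagonal metric, the determinant is the product of diagonal entries.
Diagonal entries: 3, 8, 7
det(g) = 3 * 8 * 7 = 168

168


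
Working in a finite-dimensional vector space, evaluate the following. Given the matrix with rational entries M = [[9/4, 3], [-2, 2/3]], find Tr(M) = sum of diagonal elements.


The trace is the sum of diagonal entries.
Diagonal: M[1,1] = 9/4, M[2,2] = 2/3
Tr(M) = 9/4 + 2/3
Computing step by step:
After adding M[1,1]: 9/4
After adding M[2,2]: 35/12
Tr(M) = 35/12

35/12


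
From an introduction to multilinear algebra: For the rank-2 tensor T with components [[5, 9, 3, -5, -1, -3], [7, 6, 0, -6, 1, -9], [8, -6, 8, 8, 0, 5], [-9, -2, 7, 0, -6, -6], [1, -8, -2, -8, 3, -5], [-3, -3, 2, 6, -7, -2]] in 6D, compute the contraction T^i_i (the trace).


The contraction (trace) of a rank-2 tensor is the sum of its diagonal elements.
Diagonal entries: A[1,1] = 5, A[2,2] = 6, A[3,3] = 8, A[4,4] = 0, A[5,5] = 3, A[6,6] = -2
Tr(A) = 5 + 6 + 8 + 0 + 3 + -2 = 20

20


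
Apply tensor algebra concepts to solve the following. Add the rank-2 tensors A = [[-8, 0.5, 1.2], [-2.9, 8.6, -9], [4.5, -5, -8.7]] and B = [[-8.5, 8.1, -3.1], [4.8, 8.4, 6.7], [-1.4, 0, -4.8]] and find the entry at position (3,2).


Tensor addition is component-wise: (A + B)_{ij} = A_{ij} + B_{ij}.
A_{32} = -5
B_{32} = 0
(A + B)_{32} = -5 + 0 = -5

-5


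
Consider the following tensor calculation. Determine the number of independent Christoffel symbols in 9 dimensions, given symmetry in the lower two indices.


Christoffel symbols Gamma^k_{ij} are symmetric in i,j, so there are d * d(d+1)/2 independent symbols.
d = 9
d(d+1)/2 = 9 * 10 / 2 = 45
Total = 9 * 45 = 405

405


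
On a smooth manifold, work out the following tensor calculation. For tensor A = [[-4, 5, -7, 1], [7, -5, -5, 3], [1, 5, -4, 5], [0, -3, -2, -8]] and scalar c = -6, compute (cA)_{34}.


Scalar multiplication: (cA)_{ij} = c * A_{ij}.
c = -6
A_{34} = 5
(cA)_{34} = -6 * 5 = -30

-30


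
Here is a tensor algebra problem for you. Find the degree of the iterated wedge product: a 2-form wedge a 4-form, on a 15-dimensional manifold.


The degree of a wedge product is the sum of the degrees of the individual forms.
Degrees: 2, 4
Total degree = 2 + 4 = 6

6


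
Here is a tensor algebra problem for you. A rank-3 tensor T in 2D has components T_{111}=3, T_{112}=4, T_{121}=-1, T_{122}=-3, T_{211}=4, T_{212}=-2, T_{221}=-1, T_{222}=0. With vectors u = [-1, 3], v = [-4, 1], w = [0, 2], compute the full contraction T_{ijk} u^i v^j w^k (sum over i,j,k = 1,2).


S = sum over i,j,k of T_{ijk} u_i v_j w_k. Expanding all 8 terms:
T_{111}*u_1*v_1*w_1 = 3*-1*-4*0 = 0  (running total: 0)
T_{112}*u_1*v_1*w_2 = 4*-1*-4*2 = 32  (running total: 32)
T_{121}*u_1*v_2*w_1 = -1*-1*1*0 = 0  (running total: 32)
T_{122}*u_1*v_2*w_2 = -3*-1*1*2 = 6  (running total: 38)
T_{211}*u_2*v_1*w_1 = 4*3*-4*0 = 0  (running total: 38)
T_{212}*u_2*v_1*w_2 = -2*3*-4*2 = 48  (running total: 86)
T_{221}*u_2*v_2*w_1 = -1*3*1*0 = 0  (running total: 86)
T_{222}*u_2*v_2*w_2 = 0*3*1*2 = 0  (running total: 86)
S = 86

86


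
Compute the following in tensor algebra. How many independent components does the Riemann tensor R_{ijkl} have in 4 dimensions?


The Riemann tensor in d dimensions has d^2(d^2 - 1)/12 independent components.
d = 4, so d^2 = 16
d^2 - 1 = 15
d^2(d^2 - 1) = 16 * 15 = 240
Divide by 12: 240 / 12 = 20

20


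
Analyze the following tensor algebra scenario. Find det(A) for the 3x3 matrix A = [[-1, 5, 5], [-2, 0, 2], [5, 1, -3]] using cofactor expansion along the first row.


Expanding along the first row, det(A) = a11*M_11 - a12*M_12 + a13*M_13, where M_1j is the (1,j) minor.
Minor M_11 = 0*-3 - 2*1 = -2
Minor M_12 = -2*-3 - 2*5 = -4
Minor M_13 = -2*1 - 0*5 = -2
det = -1*(-2) - 5*(-4) + 5*(-2)
    = 2 - -20 + -10
    = 12

12


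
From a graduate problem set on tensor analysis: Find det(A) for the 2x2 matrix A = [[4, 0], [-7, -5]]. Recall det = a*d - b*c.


For a 2x2 matrix [[a, b], [c, d]], det = a*d - b*c.
a = 4, b = 0, c = -7, d = -5
a*d = 4 * -5 = -20
b*c = 0 * -7 = 0
det = -20 - 0 = -20

-20


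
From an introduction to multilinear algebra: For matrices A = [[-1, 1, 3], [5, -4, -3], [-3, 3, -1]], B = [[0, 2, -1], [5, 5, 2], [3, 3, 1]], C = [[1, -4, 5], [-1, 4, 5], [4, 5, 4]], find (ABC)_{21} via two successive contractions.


(ABC)_{21} = sum_m (AB)_{2m} C_{m1}. First compute row 2 of AB.
(AB)_{21} = 5*0 + -4*5 + -3*3 = -29
(AB)_{22} = 5*2 + -4*5 + -3*3 = -19
(AB)_{23} = 5*-1 + -4*2 + -3*1 = -16
Now contract with column 1 of C:
(AB)_{21} * C_{11} = -29 * 1 = -29
(AB)_{22} * C_{21} = -19 * -1 = 19
(AB)_{23} * C_{31} = -16 * 4 = -64
(ABC)_{21} = -29 + 19 + -64 = -74

-74


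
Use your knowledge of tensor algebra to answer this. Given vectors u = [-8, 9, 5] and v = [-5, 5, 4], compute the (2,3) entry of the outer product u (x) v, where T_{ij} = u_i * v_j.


The outer product entry T_{ij} = u_i * v_j.
We need i=2, j=3.
u_2 = 9, v_3 = 4
T_{2,3} = 9 * 4 = 36

36


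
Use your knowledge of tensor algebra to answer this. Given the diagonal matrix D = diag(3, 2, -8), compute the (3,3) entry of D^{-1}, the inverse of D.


For a diagonal matrix, the inverse has entries (D^{-1})_{ii} = 1/d_{ii}.
The diagonal entries are: d_{11} = 3, d_{22} = 2, d_{33} = -8
We need (D^{-1})_{33} = 1/d_{33} = 1/-8 = -1/8

-1/8


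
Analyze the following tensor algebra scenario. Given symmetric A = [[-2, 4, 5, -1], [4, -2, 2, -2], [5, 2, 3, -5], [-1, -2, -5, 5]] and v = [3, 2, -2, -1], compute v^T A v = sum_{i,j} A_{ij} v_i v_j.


First compute Av:
(Av)_1 = -2*3 + 4*2 + 5*-2 + -1*-1 = -7
(Av)_2 = 4*3 + -2*2 + 2*-2 + -2*-1 = 6
(Av)_3 = 5*3 + 2*2 + 3*-2 + -5*-1 = 18
(Av)_4 = -1*3 + -2*2 + -5*-2 + 5*-1 = -2
Av = [-7, 6, 18, -2]
Then v^T (Av) = 3*-7 + 2*6 + -2*18 + -1*-2
= -21 + 12 + -36 + 2 = -43

-43


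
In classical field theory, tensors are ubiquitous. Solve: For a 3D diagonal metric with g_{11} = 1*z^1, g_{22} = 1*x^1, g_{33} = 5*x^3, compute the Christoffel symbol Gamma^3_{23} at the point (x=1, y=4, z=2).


For a diagonal metric, Gamma^k_{ij} = (1/2) g^{kk} (dg_{ik}/dx_j + dg_{jk}/dx_i - dg_{ij}/dx_k).
The metric is diagonal, so g_{ab} = 0 for a != b.
At the given point: g_{11} = 2, g_{22} = 1, g_{33} = 5
g^{33} = 1/5
dg_{23}/dx_3 = 0 (off-diagonal)
dg_{33}/dx_2 = dg_{33}/dx_2 = 0
dg_{23}/dx_3 = 0 (off-diagonal)
Numerator = 0 + 0 - 0 = 0
Gamma^3_{23} = 0 / (2 * 5) = 0

0


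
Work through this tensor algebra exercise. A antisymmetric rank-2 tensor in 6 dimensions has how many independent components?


A antisymmetric rank-2 tensor in d dimensions has d(d-1)/2 independent components.
d = 6
d(d-1)/2 = 6 * 5 / 2 = 30 / 2 = 15

15


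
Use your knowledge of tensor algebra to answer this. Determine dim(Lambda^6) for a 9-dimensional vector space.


The dimension of the space of p-forms on an n-dimensional space is C(n, p).
n = 9, p = 6
C(9, 6) = 9! / (6! * 3!) = 84

84


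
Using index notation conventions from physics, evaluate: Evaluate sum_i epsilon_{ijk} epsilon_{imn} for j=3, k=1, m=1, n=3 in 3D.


Using the identity: epsilon_{ijk} epsilon_{imn} = delta_{jm} delta_{kn} - delta_{jn} delta_{km}.
delta_{31} = 0
delta_{13} = 0
delta_{33} = 1
delta_{11} = 1
Result = 0 * 0 - 1 * 1 = 0 - 1 = -1

-1


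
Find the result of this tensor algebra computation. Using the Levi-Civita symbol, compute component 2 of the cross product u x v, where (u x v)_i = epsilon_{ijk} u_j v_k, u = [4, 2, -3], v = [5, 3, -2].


(u x v)_2 = sum_{j,k} epsilon_{2jk} u_j v_k. Only permutations of (1,2,3) contribute; the two non-zero terms are:
eps_{213} u_1 v_3 = -1 * 4 * -2 = 8
eps_{231} u_3 v_1 = 1 * -3 * 5 = -15
(u x v)_2 = -7

-7


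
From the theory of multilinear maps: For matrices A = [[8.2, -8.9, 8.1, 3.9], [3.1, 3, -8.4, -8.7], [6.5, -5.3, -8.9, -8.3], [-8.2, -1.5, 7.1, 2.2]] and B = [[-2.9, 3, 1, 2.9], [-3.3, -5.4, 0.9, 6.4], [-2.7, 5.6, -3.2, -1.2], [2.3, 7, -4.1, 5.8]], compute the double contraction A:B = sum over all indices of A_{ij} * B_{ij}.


A:B = sum over all i,j of A_{ij} * B_{ij}.
Row 1: 8.2*-2.9=-23.78, -8.9*3=-26.7, 8.1*1=8.1, 3.9*2.9=11.31 => row sum = -31.07
Row 2: 3.1*-3.3=-10.23, 3*-5.4=-16.2, -8.4*0.9=-7.56, -8.7*6.4=-55.68 => row sum = -89.67
Row 3: 6.5*-2.7=-17.55, -5.3*5.6=-29.68, -8.9*-3.2=28.48, -8.3*-1.2=9.96 => row sum = -8.79
Row 4: -8.2*2.3=-18.86, -1.5*7=-10.5, 7.1*-4.1=-29.11, 2.2*5.8=12.76 => row sum = -45.71
Total = -31.07 + -89.67 + -8.79 + -45.71 = -175.24

-175.24


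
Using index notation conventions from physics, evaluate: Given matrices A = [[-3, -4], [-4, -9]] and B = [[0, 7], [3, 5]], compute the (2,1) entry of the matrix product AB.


(AB)_{ij} = sum_k A_{ik} B_{kj}.
For i=2, j=1:
A_{21} * B_{11} = -4 * 0 = 0
A_{22} * B_{21} = -9 * 3 = -27
Sum = 0 + -27 = -27

-27


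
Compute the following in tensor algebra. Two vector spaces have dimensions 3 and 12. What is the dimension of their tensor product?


The dimension of a tensor product is the product of dimensions.
dim(V) = 3, dim(W) = 12
dim(V (x) W) = 3 * 12 = 36

36


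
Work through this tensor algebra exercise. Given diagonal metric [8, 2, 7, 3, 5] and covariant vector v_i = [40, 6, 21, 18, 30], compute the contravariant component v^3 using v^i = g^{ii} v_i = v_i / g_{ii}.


To raise an index with a diagonal metric: v^i = v_i / g_{ii}.
For index 3: v_3 = 21, g_{33} = 7
v^3 = 21 / 7 = 3

3


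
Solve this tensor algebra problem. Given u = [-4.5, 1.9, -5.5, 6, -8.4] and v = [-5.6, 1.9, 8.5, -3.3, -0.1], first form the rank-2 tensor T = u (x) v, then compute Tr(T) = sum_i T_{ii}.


The outer product gives T_{ij} = u_i v_j.
The trace (contraction) is Tr(T) = sum_i T_{ii} = sum_i u_i v_i.
Diagonal entries:
T_{11} = u_1 * v_1 = -4.5 * -5.6 = 25.2
T_{22} = u_2 * v_2 = 1.9 * 1.9 = 3.61
T_{33} = u_3 * v_3 = -5.5 * 8.5 = -46.75
T_{44} = u_4 * v_4 = 6 * -3.3 = -19.8
T_{55} = u_5 * v_5 = -8.4 * -0.1 = 0.84
Tr(T) = 25.2 + 3.61 + -46.75 + -19.8 + 0.84 = -36.9

-36.9


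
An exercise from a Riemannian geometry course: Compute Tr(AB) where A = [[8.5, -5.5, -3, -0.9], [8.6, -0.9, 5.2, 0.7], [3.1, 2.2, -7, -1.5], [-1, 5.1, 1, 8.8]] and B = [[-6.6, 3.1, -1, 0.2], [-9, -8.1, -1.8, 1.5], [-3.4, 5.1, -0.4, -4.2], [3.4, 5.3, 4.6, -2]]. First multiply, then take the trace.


Tr(AB) = sum_i (AB)_{ii} where (AB)_{ii} = sum_k A_{ik} B_{ki}.
(AB)_{11} = 8.5*-6.6 + -5.5*-9 + -3*-3.4 + -0.9*3.4 = 0.54
(AB)_{22} = 8.6*3.1 + -0.9*-8.1 + 5.2*5.1 + 0.7*5.3 = 64.18
(AB)_{33} = 3.1*-1 + 2.2*-1.8 + -7*-0.4 + -1.5*4.6 = -11.16
(AB)_{44} = -1*0.2 + 5.1*1.5 + 1*-4.2 + 8.8*-2 = -14.35
Tr(AB) = 0.54 + 64.18 + -11.16 + -14.35 = 39.21

39.21


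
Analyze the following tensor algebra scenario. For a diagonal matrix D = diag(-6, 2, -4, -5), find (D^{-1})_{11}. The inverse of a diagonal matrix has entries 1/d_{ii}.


For a diagonal matrix, the inverse has entries (D^{-1})_{ii} = 1/d_{ii}.
The diagonal entries are: d_{11} = -6, d_{22} = 2, d_{33} = -4, d_{44} = -5
We need (D^{-1})_{11} = 1/d_{11} = 1/-6 = -1/6

-1/6


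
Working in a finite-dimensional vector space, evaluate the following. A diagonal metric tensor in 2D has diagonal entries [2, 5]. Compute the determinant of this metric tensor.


For a diagonal metric, the determinant is the product of diagonal entries.
Diagonal entries: 2, 5
det(g) = 2 * 5 = 10

10


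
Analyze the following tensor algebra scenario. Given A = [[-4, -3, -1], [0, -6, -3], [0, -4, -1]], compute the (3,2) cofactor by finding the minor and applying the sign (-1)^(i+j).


To find cofactor C_{32}, delete row 3 and column 2.
The resulting 2x2 submatrix is: [[-4, -1], [0, -3]]
Minor M_{32} = -4*-3 - -1*0
  = 12 - 0 = 12
Sign = (-1)^(3+2) = (-1)^5 = -1
Cofactor C_{32} = -1 * 12 = -12

-12


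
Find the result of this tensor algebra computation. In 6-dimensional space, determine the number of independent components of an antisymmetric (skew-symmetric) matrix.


An antisymmetric rank-2 tensor satisfies A_{ij} = -A_{ji}, so diagonal entries are zero.
The independent components are the upper-triangular entries: C(n, 2) = n(n-1)/2.
n = 6
C(6, 2) = 6 * 5 / 2 = 30 / 2 = 15

15


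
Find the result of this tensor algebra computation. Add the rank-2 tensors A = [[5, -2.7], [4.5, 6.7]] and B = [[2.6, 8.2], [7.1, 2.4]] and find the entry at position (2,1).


Tensor addition is component-wise: (A + B)_{ij} = A_{ij} + B_{ij}.
A_{21} = 4.5
B_{21} = 7.1
(A + B)_{21} = 4.5 + 7.1 = 11.6

11.6


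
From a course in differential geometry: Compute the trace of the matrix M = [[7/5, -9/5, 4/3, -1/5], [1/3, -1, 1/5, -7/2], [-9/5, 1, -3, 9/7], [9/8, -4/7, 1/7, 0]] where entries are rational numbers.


The trace is the sum of diagonal entries.
Diagonal: M[1,1] = 7/5, M[2,2] = -1, M[3,3] = -3, M[4,4] = 0
Tr(M) = 7/5 + -1 + -3 + 0
Computing step by step:
After adding M[1,1]: 7/5
After adding M[2,2]: 2/5
After adding M[3,3]: -13/5
After adding M[4,4]: -13/5
Tr(M) = -13/5

-13/5


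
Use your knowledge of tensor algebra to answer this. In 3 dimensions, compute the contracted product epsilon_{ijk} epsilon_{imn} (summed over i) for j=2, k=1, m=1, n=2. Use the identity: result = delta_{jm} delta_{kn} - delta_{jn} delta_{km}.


Using the identity: epsilon_{ijk} epsilon_{imn} = delta_{jm} delta_{kn} - delta_{jn} delta_{km}.
delta_{21} = 0
delta_{12} = 0
delta_{22} = 1
delta_{11} = 1
Result = 0 * 0 - 1 * 1 = 0 - 1 = -1

-1


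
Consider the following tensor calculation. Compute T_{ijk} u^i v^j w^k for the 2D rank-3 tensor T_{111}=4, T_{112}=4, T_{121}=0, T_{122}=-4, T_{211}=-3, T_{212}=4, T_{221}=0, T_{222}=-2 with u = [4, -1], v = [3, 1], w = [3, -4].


S = sum over i,j,k of T_{ijk} u_i v_j w_k. Expanding all 8 terms:
T_{111}*u_1*v_1*w_1 = 4*4*3*3 = 144  (running total: 144)
T_{112}*u_1*v_1*w_2 = 4*4*3*-4 = -192  (running total: -48)
T_{121}*u_1*v_2*w_1 = 0*4*1*3 = 0  (running total: -48)
T_{122}*u_1*v_2*w_2 = -4*4*1*-4 = 64  (running total: 16)
T_{211}*u_2*v_1*w_1 = -3*-1*3*3 = 27  (running total: 43)
T_{212}*u_2*v_1*w_2 = 4*-1*3*-4 = 48  (running total: 91)
T_{221}*u_2*v_2*w_1 = 0*-1*1*3 = 0  (running total: 91)
T_{222}*u_2*v_2*w_2 = -2*-1*1*-4 = -8  (running total: 83)
S = 83

83


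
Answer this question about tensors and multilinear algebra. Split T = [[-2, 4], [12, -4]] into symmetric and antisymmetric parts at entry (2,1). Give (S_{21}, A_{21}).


T_{21} = 12
T_{12} = 4
S_{21} = (12 + 4)/2 = 16/2 = 8
A_{21} = (12 - 4)/2 = 8/2 = 4
Check: S + A = 8 + 4 = 12 = T_{21}.

(8, 4)


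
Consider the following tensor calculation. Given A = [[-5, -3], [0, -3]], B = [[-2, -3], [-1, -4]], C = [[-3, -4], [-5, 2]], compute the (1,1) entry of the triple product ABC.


(ABC)_{11} = sum_m (AB)_{1m} C_{m1}. First compute row 1 of AB.
(AB)_{11} = -5*-2 + -3*-1 = 13
(AB)_{12} = -5*-3 + -3*-4 = 27
Now contract with column 1 of C:
(AB)_{11} * C_{11} = 13 * -3 = -39
(AB)_{12} * C_{21} = 27 * -5 = -135
(ABC)_{11} = -39 + -135 = -174

-174


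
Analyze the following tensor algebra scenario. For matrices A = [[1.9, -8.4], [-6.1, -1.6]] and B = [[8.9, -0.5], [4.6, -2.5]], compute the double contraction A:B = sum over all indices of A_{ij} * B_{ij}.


A:B = sum over all i,j of A_{ij} * B_{ij}.
Row 1: 1.9*8.9=16.91, -8.4*-0.5=4.2 => row sum = 21.11
Row 2: -6.1*4.6=-28.06, -1.6*-2.5=4 => row sum = -24.06
Total = 21.11 + -24.06 = -2.95

-2.95


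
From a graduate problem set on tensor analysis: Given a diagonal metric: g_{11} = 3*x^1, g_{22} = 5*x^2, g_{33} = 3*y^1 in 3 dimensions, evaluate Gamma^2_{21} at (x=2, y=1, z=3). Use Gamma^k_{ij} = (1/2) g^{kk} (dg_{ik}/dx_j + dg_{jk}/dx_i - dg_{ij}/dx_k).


For a diagonal metric, Gamma^k_{ij} = (1/2) g^{kk} (dg_{ik}/dx_j + dg_{jk}/dx_i - dg_{ij}/dx_k).
The metric is diagonal, so g_{ab} = 0 for a != b.
At the given point: g_{11} = 6, g_{22} = 20, g_{33} = 3
g^{22} = 1/20
dg_{22}/dx_1 = dg_{22}/dx_1 = 20
dg_{12}/dx_2 = 0 (off-diagonal)
dg_{21}/dx_2 = 0 (off-diagonal)
Numerator = 20 + 0 - 0 = 20
Gamma^2_{21} = 20 / (2 * 20) = 1/2

1/2


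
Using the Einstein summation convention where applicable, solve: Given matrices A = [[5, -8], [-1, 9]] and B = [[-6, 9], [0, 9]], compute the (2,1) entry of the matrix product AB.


(AB)_{ij} = sum_k A_{ik} B_{kj}.
For i=2, j=1:
A_{21} * B_{11} = -1 * -6 = 6
A_{22} * B_{21} = 9 * 0 = 0
Sum = 6 + 0 = 6

6


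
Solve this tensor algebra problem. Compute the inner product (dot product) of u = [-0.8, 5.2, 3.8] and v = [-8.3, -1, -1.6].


The inner product u . v = sum of u_i * v_i.
Term-by-term: -0.8 * -8.3, 5.2 * -1, 3.8 * -1.6
Products: 6.64, -5.2, -6.08
Sum = 6.64 + -5.2 + -6.08 = -4.64

-4.64


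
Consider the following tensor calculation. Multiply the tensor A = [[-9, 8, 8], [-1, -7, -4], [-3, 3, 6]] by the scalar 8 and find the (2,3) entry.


Scalar multiplication: (cA)_{ij} = c * A_{ij}.
c = 8
A_{23} = -4
(cA)_{23} = 8 * -4 = -32

-32


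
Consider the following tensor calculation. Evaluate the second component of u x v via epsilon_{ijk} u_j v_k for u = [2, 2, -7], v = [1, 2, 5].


(u x v)_2 = sum_{j,k} epsilon_{2jk} u_j v_k. Only permutations of (1,2,3) contribute; the two non-zero terms are:
eps_{213} u_1 v_3 = -1 * 2 * 5 = -10
eps_{231} u_3 v_1 = 1 * -7 * 1 = -7
(u x v)_2 = -17

-17


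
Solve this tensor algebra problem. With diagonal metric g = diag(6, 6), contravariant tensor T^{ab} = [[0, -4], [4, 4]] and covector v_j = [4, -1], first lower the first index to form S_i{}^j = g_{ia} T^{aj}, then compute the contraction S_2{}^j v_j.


Step 1: lower the first index. For a diagonal metric, g_{ia} T^{aj} = g_{ii} T^{ij} (no sum on i).
g_{22} = 6
S_2{}^1 = 6 * T^{21} = 6 * 4 = 24
S_2{}^2 = 6 * T^{22} = 6 * 4 = 24
Step 2: contract S_2{}^j with v_j.
S_2{}^1 * v_1 = 24 * 4 = 96
S_2{}^2 * v_2 = 24 * -1 = -24
Result = 96 + -24 = 72

72


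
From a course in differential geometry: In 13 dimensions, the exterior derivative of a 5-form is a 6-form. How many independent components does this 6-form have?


The exterior derivative of a p-form is a (p+1)-form.
Its number of independent components is C(n, p+1).
n = 13, p+1 = 6
C(13, 6) = 1716

1716


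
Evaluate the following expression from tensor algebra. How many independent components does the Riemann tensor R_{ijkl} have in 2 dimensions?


The Riemann tensor in d dimensions has d^2(d^2 - 1)/12 independent components.
d = 2, so d^2 = 4
d^2 - 1 = 3
d^2(d^2 - 1) = 4 * 3 = 12
Divide by 12: 12 / 12 = 1

1


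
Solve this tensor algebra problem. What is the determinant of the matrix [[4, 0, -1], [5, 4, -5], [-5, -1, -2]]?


Expanding along the first row, det(A) = a11*M_11 - a12*M_12 + a13*M_13, where M_1j is the (1,j) minor.
Minor M_11 = 4*-2 - -5*-1 = -13
Minor M_12 = 5*-2 - -5*-5 = -35
Minor M_13 = 5*-1 - 4*-5 = 15
det = 4*(-13) - 0*(-35) + -1*(15)
    = -52 - 0 + -15
    = -67

-67


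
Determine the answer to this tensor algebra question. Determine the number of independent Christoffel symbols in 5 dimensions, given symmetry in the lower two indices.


Christoffel symbols Gamma^k_{ij} are symmetric in i,j, so there are d * d(d+1)/2 independent symbols.
d = 5
d(d+1)/2 = 5 * 6 / 2 = 15
Total = 5 * 15 = 75

75


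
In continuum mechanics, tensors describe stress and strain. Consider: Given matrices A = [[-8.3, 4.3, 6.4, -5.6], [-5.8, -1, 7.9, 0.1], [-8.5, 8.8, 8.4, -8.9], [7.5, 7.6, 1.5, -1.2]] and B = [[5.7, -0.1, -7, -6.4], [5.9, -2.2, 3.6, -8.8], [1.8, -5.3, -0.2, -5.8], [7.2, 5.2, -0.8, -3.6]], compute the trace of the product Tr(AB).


Tr(AB) = sum_i (AB)_{ii} where (AB)_{ii} = sum_k A_{ik} B_{ki}.
(AB)_{11} = -8.3*5.7 + 4.3*5.9 + 6.4*1.8 + -5.6*7.2 = -50.74
(AB)_{22} = -5.8*-0.1 + -1*-2.2 + 7.9*-5.3 + 0.1*5.2 = -38.57
(AB)_{33} = -8.5*-7 + 8.8*3.6 + 8.4*-0.2 + -8.9*-0.8 = 96.62
(AB)_{44} = 7.5*-6.4 + 7.6*-8.8 + 1.5*-5.8 + -1.2*-3.6 = -119.26
Tr(AB) = -50.74 + -38.57 + 96.62 + -119.26 = -111.95

-111.95


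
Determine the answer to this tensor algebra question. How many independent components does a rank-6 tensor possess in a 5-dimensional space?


The number of components of a rank-r tensor in d dimensions is d^r.
Here d = 5 and r = 6.
5^6 = 15625

15625


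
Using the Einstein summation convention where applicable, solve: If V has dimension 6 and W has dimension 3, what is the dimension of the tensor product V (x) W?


The dimension of a tensor product is the product of dimensions.
dim(V) = 6, dim(W) = 3
dim(V (x) W) = 6 * 3 = 18

18


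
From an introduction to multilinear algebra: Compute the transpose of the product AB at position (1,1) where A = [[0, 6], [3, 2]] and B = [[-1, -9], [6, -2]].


(AB)^T_{ij} = (AB)_{ji} = sum_k A_{jk} B_{ki}.
For i=1, j=1 we need (AB)_{11}:
A_{11} * B_{11} = 0 * -1 = 0
A_{12} * B_{21} = 6 * 6 = 36
Sum = 0 + 36 = 36

36


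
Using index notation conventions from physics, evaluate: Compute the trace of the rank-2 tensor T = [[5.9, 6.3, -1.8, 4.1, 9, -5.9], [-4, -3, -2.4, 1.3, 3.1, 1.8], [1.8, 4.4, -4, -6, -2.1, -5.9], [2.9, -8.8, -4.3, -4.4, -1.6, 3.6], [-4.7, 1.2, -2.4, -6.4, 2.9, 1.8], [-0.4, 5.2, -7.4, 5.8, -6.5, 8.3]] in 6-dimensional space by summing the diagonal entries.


The contraction (trace) of a rank-2 tensor is the sum of its diagonal elements.
Diagonal entries: A[1,1] = 5.9, A[2,2] = -3, A[3,3] = -4, A[4,4] = -4.4, A[5,5] = 2.9, A[6,6] = 8.3
Tr(A) = 5.9 + -3 + -4 + -4.4 + 2.9 + 8.3 = 5.7

5.7


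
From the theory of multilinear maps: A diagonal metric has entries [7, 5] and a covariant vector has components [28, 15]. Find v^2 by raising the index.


To raise an index with a diagonal metric: v^i = v_i / g_{ii}.
For index 2: v_2 = 15, g_{22} = 5
v^2 = 15 / 5 = 3

3


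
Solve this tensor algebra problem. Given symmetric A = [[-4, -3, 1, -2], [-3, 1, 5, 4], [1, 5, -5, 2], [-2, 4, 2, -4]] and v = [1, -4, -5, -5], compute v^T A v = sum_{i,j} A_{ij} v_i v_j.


First compute Av:
(Av)_1 = -4*1 + -3*-4 + 1*-5 + -2*-5 = 13
(Av)_2 = -3*1 + 1*-4 + 5*-5 + 4*-5 = -52
(Av)_3 = 1*1 + 5*-4 + -5*-5 + 2*-5 = -4
(Av)_4 = -2*1 + 4*-4 + 2*-5 + -4*-5 = -8
Av = [13, -52, -4, -8]
Then v^T (Av) = 1*13 + -4*-52 + -5*-4 + -5*-8
= 13 + 208 + 20 + 40 = 281

281


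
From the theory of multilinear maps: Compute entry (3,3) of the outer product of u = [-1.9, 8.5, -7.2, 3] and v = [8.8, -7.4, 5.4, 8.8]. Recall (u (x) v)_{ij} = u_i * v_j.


The outer product entry T_{ij} = u_i * v_j.
We need i=3, j=3.
u_3 = -7.2, v_3 = 5.4
T_{3,3} = -7.2 * 5.4 = -38.88

-38.88


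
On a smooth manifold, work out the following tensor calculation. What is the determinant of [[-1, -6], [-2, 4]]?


For a 2x2 matrix [[a, b], [c, d]], det = a*d - b*c.
a = -1, b = -6, c = -2, d = 4
a*d = -1 * 4 = -4
b*c = -6 * -2 = 12
det = -4 - 12 = -16

-16


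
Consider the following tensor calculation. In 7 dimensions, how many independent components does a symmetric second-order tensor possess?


A symmetric rank-2 tensor in d dimensions has d(d+1)/2 independent components.
d = 7
d(d+1)/2 = 7 * 8 / 2 = 56 / 2 = 28

28


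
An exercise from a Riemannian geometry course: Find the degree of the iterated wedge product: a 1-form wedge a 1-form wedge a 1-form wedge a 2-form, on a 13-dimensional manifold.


The degree of a wedge product is the sum of the degrees of the individual forms.
Degrees: 1, 1, 1, 2
Total degree = 1 + 1 + 1 + 2 = 5

5


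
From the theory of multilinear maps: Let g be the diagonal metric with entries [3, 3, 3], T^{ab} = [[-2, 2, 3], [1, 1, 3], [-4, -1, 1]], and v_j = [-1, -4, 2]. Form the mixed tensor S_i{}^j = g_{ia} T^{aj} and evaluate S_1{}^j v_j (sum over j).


Step 1: lower the first index. For a diagonal metric, g_{ia} T^{aj} = g_{ii} T^{ij} (no sum on i).
g_{11} = 3
S_1{}^1 = 3 * T^{11} = 3 * -2 = -6
S_1{}^2 = 3 * T^{12} = 3 * 2 = 6
S_1{}^3 = 3 * T^{13} = 3 * 3 = 9
Step 2: contract S_1{}^j with v_j.
S_1{}^1 * v_1 = -6 * -1 = 6
S_1{}^2 * v_2 = 6 * -4 = -24
S_1{}^3 * v_3 = 9 * 2 = 18
Result = 6 + -24 + 18 = 0

0


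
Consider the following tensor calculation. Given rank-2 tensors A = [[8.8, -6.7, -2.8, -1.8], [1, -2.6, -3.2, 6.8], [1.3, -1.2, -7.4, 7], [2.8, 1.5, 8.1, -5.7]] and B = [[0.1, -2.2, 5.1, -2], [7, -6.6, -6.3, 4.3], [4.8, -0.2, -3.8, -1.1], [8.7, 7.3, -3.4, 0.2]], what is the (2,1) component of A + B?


Tensor addition is component-wise: (A + B)_{ij} = A_{ij} + B_{ij}.
A_{21} = 1
B_{21} = 7
(A + B)_{21} = 1 + 7 = 8

8


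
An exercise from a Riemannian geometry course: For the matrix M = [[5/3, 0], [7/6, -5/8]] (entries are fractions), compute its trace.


The trace is the sum of diagonal entries.
Diagonal: M[1,1] = 5/3, M[2,2] = -5/8
Tr(M) = 5/3 + -5/8
Computing step by step:
After adding M[1,1]: 5/3
After adding M[2,2]: 25/24
Tr(M) = 25/24

25/24


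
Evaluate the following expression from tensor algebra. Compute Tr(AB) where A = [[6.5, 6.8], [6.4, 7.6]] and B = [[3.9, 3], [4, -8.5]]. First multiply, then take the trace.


Tr(AB) = sum_i (AB)_{ii} where (AB)_{ii} = sum_k A_{ik} B_{ki}.
(AB)_{11} = 6.5*3.9 + 6.8*4 = 52.55
(AB)_{22} = 6.4*3 + 7.6*-8.5 = -45.4
Tr(AB) = 52.55 + -45.4 = 7.15

7.15


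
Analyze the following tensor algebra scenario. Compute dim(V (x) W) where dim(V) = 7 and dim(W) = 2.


The dimension of a tensor product is the product of dimensions.
dim(V) = 7, dim(W) = 2
dim(V (x) W) = 7 * 2 = 14

14


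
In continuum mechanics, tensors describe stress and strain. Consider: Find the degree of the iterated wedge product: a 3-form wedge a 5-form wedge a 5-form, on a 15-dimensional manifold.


The degree of a wedge product is the sum of the degrees of the individual forms.
Degrees: 3, 5, 5
Total degree = 3 + 5 + 5 = 13

13


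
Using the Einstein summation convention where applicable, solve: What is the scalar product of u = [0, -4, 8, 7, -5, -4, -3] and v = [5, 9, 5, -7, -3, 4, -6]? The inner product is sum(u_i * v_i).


The inner product u . v = sum of u_i * v_i.
Term-by-term: 0 * 5, -4 * 9, 8 * 5, 7 * -7, -5 * -3, -4 * 4, -3 * -6
Products: 0, -36, 40, -49, 15, -16, 18
Sum = 0 + -36 + 40 + -49 + 15 + -16 + 18 = -28

-28


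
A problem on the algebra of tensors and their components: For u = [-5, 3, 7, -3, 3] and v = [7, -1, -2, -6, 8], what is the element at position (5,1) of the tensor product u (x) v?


The outer product entry T_{ij} = u_i * v_j.
We need i=5, j=1.
u_5 = 3, v_1 = 7
T_{5,1} = 3 * 7 = 21

21


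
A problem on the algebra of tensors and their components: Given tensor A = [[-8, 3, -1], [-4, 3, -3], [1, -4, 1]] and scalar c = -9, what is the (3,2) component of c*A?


Scalar multiplication: (cA)_{ij} = c * A_{ij}.
c = -9
A_{32} = -4
(cA)_{32} = -9 * -4 = 36

36


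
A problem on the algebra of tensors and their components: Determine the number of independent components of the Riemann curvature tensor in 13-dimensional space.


The Riemann tensor in d dimensions has d^2(d^2 - 1)/12 independent components.
d = 13, so d^2 = 169
d^2 - 1 = 168
d^2(d^2 - 1) = 169 * 168 = 28392
Divide by 12: 28392 / 12 = 2366

2366


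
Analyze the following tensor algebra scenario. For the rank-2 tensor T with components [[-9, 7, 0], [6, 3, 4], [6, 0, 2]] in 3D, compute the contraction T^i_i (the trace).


The contraction (trace) of a rank-2 tensor is the sum of its diagonal elements.
Diagonal entries: A[1,1] = -9, A[2,2] = 3, A[3,3] = 2
Tr(A) = -9 + 3 + 2 = -4

-4


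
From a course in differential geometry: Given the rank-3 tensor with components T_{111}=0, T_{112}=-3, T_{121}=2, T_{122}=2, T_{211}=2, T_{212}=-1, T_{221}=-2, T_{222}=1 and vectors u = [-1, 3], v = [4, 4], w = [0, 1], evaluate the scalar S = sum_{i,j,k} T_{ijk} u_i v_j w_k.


S = sum over i,j,k of T_{ijk} u_i v_j w_k. Expanding all 8 terms:
T_{111}*u_1*v_1*w_1 = 0*-1*4*0 = 0  (running total: 0)
T_{112}*u_1*v_1*w_2 = -3*-1*4*1 = 12  (running total: 12)
T_{121}*u_1*v_2*w_1 = 2*-1*4*0 = 0  (running total: 12)
T_{122}*u_1*v_2*w_2 = 2*-1*4*1 = -8  (running total: 4)
T_{211}*u_2*v_1*w_1 = 2*3*4*0 = 0  (running total: 4)
T_{212}*u_2*v_1*w_2 = -1*3*4*1 = -12  (running total: -8)
T_{221}*u_2*v_2*w_1 = -2*3*4*0 = 0  (running total: -8)
T_{222}*u_2*v_2*w_2 = 1*3*4*1 = 12  (running total: 4)
S = 4

4


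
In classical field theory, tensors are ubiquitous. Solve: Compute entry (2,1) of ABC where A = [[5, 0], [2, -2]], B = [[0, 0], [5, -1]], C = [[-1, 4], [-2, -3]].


(ABC)_{21} = sum_m (AB)_{2m} C_{m1}. First compute row 2 of AB.
(AB)_{21} = 2*0 + -2*5 = -10
(AB)_{22} = 2*0 + -2*-1 = 2
Now contract with column 1 of C:
(AB)_{21} * C_{11} = -10 * -1 = 10
(AB)_{22} * C_{21} = 2 * -2 = -4
(ABC)_{21} = 10 + -4 = 6

6


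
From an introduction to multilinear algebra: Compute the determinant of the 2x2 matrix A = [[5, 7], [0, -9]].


For a 2x2 matrix [[a, b], [c, d]], det = a*d - b*c.
a = 5, b = 7, c = 0, d = -9
a*d = 5 * -9 = -45
b*c = 7 * 0 = 0
det = -45 - 0 = -45

-45


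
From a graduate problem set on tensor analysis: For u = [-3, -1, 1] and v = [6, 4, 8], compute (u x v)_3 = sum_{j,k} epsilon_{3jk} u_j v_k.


(u x v)_3 = sum_{j,k} epsilon_{3jk} u_j v_k. Only permutations of (1,2,3) contribute; the two non-zero terms are:
eps_{312} u_1 v_2 = 1 * -3 * 4 = -12
eps_{321} u_2 v_1 = -1 * -1 * 6 = 6
(u x v)_3 = -6

-6


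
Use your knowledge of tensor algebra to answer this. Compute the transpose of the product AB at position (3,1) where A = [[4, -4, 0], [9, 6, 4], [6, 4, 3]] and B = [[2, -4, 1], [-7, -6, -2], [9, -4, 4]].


(AB)^T_{ij} = (AB)_{ji} = sum_k A_{jk} B_{ki}.
For i=3, j=1 we need (AB)_{13}:
A_{11} * B_{13} = 4 * 1 = 4
A_{12} * B_{23} = -4 * -2 = 8
A_{13} * B_{33} = 0 * 4 = 0
Sum = 4 + 8 + 0 = 12

12


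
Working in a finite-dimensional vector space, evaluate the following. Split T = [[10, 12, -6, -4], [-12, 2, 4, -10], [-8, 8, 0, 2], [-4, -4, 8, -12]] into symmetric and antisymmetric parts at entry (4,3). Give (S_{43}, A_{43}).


T_{43} = 8
T_{34} = 2
S_{43} = (8 + 2)/2 = 10/2 = 5
A_{43} = (8 - 2)/2 = 6/2 = 3
Check: S + A = 5 + 3 = 8 = T_{43}.

(5, 3)


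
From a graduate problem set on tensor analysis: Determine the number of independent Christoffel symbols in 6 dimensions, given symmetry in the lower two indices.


Christoffel symbols Gamma^k_{ij} are symmetric in i,j, so there are d * d(d+1)/2 independent symbols.
d = 6
d(d+1)/2 = 6 * 7 / 2 = 21
Total = 6 * 21 = 126

126


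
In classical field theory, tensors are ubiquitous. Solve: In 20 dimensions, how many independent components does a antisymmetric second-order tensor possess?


A antisymmetric rank-2 tensor in d dimensions has d(d-1)/2 independent components.
d = 20
d(d-1)/2 = 20 * 19 / 2 = 380 / 2 = 190

190


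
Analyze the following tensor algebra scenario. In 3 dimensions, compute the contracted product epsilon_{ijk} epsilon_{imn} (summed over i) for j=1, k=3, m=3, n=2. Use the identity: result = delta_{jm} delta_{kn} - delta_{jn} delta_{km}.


Using the identity: epsilon_{ijk} epsilon_{imn} = delta_{jm} delta_{kn} - delta_{jn} delta_{km}.
delta_{13} = 0
delta_{32} = 0
delta_{12} = 0
delta_{33} = 1
Result = 0 * 0 - 0 * 1 = 0 - 0 = 0

0


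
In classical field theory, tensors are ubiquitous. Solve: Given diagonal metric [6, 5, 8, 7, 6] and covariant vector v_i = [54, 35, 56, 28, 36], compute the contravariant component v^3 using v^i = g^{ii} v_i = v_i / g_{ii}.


To raise an index with a diagonal metric: v^i = v_i / g_{ii}.
For index 3: v_3 = 56, g_{33} = 8
v^3 = 56 / 8 = 7

7


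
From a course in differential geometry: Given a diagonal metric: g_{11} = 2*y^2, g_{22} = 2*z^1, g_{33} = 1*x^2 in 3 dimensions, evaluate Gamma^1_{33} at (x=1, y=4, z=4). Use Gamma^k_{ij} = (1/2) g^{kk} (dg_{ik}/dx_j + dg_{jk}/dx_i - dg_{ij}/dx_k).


For a diagonal metric, Gamma^k_{ij} = (1/2) g^{kk} (dg_{ik}/dx_j + dg_{jk}/dx_i - dg_{ij}/dx_k).
The metric is diagonal, so g_{ab} = 0 for a != b.
At the given point: g_{11} = 32, g_{22} = 8, g_{33} = 1
g^{11} = 1/32
dg_{31}/dx_3 = 0 (off-diagonal)
dg_{31}/dx_3 = 0 (off-diagonal)
dg_{33}/dx_1 = dg_{33}/dx_1 = 2
Numerator = 0 + 0 - 2 = -2
Gamma^1_{33} = -2 / (2 * 32) = -1/32

-1/32


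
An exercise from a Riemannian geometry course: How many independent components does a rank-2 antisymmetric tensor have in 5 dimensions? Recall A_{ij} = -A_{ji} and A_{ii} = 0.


An antisymmetric rank-2 tensor satisfies A_{ij} = -A_{ji}, so diagonal entries are zero.
The independent components are the upper-triangular entries: C(n, 2) = n(n-1)/2.
n = 5
C(5, 2) = 5 * 4 / 2 = 20 / 2 = 10

10


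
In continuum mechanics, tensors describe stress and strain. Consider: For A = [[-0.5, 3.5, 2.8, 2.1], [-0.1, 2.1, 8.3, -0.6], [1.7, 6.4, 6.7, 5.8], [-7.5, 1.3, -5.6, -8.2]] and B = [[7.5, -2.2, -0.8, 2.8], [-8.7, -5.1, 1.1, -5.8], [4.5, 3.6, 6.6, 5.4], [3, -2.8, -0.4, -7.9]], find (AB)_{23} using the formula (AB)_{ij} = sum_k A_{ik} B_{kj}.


(AB)_{ij} = sum_k A_{ik} B_{kj}.
For i=2, j=3:
A_{21} * B_{13} = -0.1 * -0.8 = 0.08
A_{22} * B_{23} = 2.1 * 1.1 = 2.31
A_{23} * B_{33} = 8.3 * 6.6 = 54.78
A_{24} * B_{43} = -0.6 * -0.4 = 0.24
Sum = 0.08 + 2.31 + 54.78 + 0.24 = 57.41

57.41


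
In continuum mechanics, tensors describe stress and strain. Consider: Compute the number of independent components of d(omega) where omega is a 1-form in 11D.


The exterior derivative of a p-form is a (p+1)-form.
Its number of independent components is C(n, p+1).
n = 11, p+1 = 2
C(11, 2) = 55

55
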